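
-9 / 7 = -1.29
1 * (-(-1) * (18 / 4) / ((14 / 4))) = 9 / 7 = 1.29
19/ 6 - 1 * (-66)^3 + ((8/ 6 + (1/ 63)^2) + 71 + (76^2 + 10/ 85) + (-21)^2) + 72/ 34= 39645884599/ 134946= 293790.74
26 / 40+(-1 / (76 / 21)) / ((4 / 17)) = -797 / 1520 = -0.52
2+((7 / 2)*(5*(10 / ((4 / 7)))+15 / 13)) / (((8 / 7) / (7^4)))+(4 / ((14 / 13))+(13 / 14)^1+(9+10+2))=1898347111 / 2912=651904.91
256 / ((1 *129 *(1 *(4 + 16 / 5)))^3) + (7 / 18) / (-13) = -1217159663 / 40688343306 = -0.03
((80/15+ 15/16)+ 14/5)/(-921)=-2177/221040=-0.01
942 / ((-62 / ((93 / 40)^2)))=-131409 / 1600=-82.13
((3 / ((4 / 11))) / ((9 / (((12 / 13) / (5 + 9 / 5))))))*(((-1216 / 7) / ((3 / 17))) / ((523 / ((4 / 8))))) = -0.12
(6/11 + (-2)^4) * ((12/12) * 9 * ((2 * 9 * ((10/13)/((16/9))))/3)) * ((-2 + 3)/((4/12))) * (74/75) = 62937/55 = 1144.31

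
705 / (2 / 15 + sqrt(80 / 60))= -10575 / 148 + 52875* sqrt(3) / 148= 547.35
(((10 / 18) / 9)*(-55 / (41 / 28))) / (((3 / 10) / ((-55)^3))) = 12810875000 / 9963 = 1285845.13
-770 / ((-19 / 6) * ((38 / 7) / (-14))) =-226380 / 361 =-627.09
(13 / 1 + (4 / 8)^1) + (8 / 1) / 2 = 35 / 2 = 17.50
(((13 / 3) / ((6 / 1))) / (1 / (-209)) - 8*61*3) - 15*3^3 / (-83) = -2405437 / 1494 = -1610.06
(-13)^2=169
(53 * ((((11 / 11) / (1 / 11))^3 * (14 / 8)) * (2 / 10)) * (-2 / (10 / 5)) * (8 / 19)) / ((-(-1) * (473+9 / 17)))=-1199231 / 54625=-21.95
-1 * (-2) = 2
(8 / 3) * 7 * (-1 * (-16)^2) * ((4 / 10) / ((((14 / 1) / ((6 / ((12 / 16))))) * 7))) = -16384 / 105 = -156.04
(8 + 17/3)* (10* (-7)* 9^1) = -8610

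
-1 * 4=-4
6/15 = 2/5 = 0.40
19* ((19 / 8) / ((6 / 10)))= 1805 / 24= 75.21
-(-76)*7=532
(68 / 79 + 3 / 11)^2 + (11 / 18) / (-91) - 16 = -18210337709 / 1236953718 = -14.72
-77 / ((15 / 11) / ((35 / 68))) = -5929 / 204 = -29.06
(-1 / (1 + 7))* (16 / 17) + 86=1460 / 17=85.88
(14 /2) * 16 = 112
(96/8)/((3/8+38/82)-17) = -1312/1767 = -0.74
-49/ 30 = -1.63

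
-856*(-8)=6848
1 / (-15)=-1 / 15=-0.07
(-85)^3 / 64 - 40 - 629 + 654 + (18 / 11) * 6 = -6759023 / 704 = -9600.88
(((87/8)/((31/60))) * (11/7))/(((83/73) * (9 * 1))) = 116435/36022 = 3.23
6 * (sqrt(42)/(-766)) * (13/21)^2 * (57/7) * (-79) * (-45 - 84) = -32723301 * sqrt(42)/131369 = -1614.32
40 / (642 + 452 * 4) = 4 / 245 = 0.02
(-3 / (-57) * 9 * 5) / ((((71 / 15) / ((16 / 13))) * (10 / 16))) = 0.99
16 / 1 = 16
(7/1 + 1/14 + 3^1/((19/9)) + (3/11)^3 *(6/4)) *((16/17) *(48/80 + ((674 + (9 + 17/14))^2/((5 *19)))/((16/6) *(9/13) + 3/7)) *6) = 960108388049736/9205727069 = 104294.68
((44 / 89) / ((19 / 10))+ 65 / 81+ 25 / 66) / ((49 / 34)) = 73841795 / 73827369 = 1.00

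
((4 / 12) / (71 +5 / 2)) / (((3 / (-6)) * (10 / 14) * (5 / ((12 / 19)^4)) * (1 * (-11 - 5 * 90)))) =9216 / 10513646675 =0.00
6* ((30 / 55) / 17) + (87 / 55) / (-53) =8061 / 49555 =0.16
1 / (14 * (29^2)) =1 / 11774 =0.00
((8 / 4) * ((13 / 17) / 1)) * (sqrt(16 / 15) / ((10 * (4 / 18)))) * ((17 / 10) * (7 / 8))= 273 * sqrt(15) / 1000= 1.06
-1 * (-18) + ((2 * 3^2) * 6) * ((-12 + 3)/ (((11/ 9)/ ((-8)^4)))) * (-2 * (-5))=-32574352.91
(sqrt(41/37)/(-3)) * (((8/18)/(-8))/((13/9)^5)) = 2187 * sqrt(1517)/27475682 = 0.00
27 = 27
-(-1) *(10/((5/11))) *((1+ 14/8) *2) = 121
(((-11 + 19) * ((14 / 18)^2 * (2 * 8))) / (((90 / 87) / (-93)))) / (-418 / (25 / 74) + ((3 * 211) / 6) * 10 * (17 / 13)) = -183252160 / 3746979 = -48.91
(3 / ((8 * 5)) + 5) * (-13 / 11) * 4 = -2639 / 110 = -23.99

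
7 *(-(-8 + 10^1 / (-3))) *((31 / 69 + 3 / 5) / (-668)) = -21539 / 172845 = -0.12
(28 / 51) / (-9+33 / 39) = -182 / 2703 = -0.07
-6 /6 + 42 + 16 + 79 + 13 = 149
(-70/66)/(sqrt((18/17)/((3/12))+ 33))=-35*sqrt(10761)/20889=-0.17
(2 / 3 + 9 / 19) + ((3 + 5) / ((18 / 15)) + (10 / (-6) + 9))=863 / 57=15.14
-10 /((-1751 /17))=10 /103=0.10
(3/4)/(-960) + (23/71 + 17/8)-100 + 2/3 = -26414773/272640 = -96.89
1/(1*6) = 1/6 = 0.17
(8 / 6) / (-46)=-2 / 69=-0.03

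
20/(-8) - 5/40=-21/8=-2.62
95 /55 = 19 /11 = 1.73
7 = 7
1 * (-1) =-1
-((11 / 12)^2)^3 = -1771561 / 2985984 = -0.59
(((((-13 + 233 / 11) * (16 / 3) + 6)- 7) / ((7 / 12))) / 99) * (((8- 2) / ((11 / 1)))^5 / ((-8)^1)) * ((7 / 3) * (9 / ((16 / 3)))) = -341901 / 19487171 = -0.02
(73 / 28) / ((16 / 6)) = 219 / 224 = 0.98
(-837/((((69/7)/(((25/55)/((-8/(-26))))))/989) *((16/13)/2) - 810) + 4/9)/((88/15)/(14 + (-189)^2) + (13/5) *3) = 163193076939725/861380004840702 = 0.19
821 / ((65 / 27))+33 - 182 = 12482 / 65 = 192.03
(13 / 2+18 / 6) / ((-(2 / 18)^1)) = -171 / 2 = -85.50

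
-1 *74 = -74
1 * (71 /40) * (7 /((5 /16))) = 994 /25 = 39.76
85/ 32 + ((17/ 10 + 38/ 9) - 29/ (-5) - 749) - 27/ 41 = -8682187/ 11808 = -735.28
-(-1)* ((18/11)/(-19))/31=-18/6479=-0.00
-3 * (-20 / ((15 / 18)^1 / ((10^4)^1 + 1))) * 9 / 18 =360036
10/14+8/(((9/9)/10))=565/7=80.71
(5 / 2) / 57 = 5 / 114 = 0.04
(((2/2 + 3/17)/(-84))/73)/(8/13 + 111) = -0.00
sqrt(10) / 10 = 0.32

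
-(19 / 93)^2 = -361 / 8649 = -0.04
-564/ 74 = -282/ 37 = -7.62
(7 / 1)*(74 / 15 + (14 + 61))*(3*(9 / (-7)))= -10791 / 5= -2158.20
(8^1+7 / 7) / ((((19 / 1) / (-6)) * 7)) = -54 / 133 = -0.41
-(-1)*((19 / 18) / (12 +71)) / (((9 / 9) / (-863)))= -16397 / 1494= -10.98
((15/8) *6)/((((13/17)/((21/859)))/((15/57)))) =80325/848692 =0.09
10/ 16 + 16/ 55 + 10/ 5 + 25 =12283/ 440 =27.92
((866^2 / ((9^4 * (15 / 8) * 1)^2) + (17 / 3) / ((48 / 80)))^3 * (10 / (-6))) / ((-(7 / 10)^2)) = 3066482380393173159594263200402516 / 1068501417430861096810919355375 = 2869.89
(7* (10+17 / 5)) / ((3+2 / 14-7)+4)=3283 / 5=656.60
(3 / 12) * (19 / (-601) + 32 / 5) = 19137 / 12020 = 1.59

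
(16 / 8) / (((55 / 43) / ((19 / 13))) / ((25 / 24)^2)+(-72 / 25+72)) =0.03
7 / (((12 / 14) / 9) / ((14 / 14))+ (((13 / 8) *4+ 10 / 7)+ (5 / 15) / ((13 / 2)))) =3822 / 4409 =0.87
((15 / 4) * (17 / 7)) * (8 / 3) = 170 / 7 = 24.29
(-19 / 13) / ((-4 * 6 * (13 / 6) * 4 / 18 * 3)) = 0.04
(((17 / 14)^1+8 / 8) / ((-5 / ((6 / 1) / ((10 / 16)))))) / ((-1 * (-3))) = -248 / 175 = -1.42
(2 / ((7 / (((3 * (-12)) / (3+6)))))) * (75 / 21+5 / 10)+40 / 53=-10124 / 2597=-3.90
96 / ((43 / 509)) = 48864 / 43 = 1136.37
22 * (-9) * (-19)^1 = 3762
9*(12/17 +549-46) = 77067/17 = 4533.35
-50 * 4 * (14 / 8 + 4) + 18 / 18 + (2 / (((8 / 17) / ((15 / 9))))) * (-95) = -21863 / 12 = -1821.92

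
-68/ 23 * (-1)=68/ 23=2.96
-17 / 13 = -1.31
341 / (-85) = -341 / 85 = -4.01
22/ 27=0.81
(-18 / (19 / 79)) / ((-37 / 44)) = 62568 / 703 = 89.00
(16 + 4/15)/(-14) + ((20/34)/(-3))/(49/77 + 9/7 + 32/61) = -4246393/3418870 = -1.24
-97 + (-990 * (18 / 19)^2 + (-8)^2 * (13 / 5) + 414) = -731263 / 1805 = -405.13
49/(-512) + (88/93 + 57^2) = 154744883/47616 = 3249.85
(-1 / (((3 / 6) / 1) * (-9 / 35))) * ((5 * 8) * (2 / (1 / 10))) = 56000 / 9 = 6222.22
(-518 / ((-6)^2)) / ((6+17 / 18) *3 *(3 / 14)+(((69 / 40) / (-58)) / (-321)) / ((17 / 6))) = -1912751260 / 593453097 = -3.22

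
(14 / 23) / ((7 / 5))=0.43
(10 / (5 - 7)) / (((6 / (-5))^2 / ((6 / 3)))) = -125 / 18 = -6.94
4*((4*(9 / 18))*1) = 8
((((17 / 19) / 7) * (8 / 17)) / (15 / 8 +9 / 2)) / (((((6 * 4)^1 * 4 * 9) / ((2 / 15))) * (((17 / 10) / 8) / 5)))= 320 / 9340191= 0.00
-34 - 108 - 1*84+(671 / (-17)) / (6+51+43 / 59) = -226.68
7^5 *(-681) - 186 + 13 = -11445740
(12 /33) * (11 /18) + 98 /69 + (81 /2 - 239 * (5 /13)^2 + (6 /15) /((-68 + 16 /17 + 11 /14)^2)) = 590745206355193 /87033341270070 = 6.79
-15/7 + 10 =55/7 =7.86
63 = 63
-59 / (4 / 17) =-1003 / 4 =-250.75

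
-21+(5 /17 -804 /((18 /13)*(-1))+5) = 28813 /51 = 564.96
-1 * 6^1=-6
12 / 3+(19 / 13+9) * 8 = 1140 / 13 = 87.69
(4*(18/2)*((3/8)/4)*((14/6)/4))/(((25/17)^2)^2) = 5261823/12500000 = 0.42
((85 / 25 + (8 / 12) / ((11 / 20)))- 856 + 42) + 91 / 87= -3867916 / 4785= -808.34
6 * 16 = 96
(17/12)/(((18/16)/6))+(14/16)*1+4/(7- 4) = 703/72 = 9.76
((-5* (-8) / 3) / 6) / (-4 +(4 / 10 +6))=25 / 27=0.93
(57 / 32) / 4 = 57 / 128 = 0.45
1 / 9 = 0.11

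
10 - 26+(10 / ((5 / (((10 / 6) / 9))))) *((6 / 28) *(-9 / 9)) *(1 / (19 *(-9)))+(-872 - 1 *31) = -9900382 / 10773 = -919.00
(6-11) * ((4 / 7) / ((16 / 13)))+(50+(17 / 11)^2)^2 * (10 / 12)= 936649825 / 409948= 2284.80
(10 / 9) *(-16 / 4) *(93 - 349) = 10240 / 9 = 1137.78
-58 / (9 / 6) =-116 / 3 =-38.67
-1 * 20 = -20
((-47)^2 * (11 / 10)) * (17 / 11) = 37553 / 10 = 3755.30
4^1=4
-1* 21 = -21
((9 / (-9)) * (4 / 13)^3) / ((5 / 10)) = -128 / 2197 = -0.06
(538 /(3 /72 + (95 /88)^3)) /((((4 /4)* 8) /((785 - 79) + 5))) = 97753239936 /2657309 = 36786.55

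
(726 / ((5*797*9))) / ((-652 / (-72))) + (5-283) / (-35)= 7.95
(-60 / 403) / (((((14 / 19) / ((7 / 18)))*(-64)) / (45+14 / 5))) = 4541 / 77376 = 0.06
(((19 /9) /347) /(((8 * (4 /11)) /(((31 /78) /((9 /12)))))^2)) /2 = 2209339 /21888382464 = 0.00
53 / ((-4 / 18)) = -477 / 2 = -238.50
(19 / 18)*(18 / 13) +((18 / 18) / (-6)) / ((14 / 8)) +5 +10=4468 / 273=16.37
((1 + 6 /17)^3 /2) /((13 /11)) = 133837 /127738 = 1.05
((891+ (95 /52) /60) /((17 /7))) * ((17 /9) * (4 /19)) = 3892021 /26676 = 145.90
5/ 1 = 5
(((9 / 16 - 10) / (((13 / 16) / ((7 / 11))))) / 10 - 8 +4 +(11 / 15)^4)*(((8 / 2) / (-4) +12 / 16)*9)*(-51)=-510.63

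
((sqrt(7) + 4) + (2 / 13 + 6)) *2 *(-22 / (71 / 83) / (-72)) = 913 *sqrt(7) / 1278 + 20086 / 2769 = 9.14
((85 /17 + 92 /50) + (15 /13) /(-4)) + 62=89117 /1300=68.55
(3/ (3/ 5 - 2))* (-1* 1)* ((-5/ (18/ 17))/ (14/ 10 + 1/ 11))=-23375/ 3444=-6.79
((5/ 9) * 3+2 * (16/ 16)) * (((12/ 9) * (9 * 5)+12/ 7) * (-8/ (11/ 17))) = -19584/ 7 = -2797.71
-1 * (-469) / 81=469 / 81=5.79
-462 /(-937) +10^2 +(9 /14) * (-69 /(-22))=29583773 /288596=102.51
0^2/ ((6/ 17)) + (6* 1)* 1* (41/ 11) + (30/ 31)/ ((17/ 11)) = 133272/ 5797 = 22.99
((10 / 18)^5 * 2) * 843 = 1756250 / 19683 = 89.23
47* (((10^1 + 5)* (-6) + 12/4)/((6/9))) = -12267/2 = -6133.50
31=31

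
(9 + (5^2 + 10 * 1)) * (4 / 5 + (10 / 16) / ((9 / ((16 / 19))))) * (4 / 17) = 8.89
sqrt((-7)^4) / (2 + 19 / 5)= 245 / 29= 8.45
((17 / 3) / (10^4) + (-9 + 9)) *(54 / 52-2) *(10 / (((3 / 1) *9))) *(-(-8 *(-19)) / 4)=323 / 42120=0.01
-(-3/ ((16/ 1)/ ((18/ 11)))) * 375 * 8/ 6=3375/ 22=153.41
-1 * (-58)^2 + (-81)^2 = 3197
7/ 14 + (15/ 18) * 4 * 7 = 143/ 6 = 23.83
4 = 4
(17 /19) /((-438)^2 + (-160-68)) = 0.00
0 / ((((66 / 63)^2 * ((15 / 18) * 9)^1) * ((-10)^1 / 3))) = 0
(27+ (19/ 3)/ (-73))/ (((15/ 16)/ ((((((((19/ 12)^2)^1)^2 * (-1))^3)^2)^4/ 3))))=1697171879530149386168520415719441949997026492389395476490258511550686874734045414211744091537360900061893218167923446296392707/ 12300032837131881040168894292172831289708855237901671099627021500556967999491139583690842830540086957834240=137981085254232179178.82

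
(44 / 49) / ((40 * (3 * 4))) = 11 / 5880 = 0.00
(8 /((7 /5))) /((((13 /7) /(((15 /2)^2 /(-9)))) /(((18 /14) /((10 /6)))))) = -1350 /91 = -14.84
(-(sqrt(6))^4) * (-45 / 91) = 1620 / 91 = 17.80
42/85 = 0.49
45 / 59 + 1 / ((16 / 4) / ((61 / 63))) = 14939 / 14868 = 1.00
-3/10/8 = -3/80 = -0.04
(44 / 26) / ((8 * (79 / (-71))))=-781 / 4108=-0.19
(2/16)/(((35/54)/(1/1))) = 27/140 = 0.19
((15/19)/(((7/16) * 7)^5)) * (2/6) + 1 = 5372272611/5367029731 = 1.00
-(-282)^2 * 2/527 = -159048/527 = -301.80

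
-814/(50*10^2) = -407/2500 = -0.16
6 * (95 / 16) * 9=2565 / 8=320.62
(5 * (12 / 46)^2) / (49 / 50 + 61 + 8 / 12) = 27000 / 4971013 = 0.01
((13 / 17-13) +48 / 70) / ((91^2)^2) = -6872 / 40802101795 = -0.00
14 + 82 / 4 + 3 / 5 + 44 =791 / 10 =79.10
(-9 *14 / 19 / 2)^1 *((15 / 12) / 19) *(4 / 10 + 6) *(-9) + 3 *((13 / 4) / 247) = 18201 / 1444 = 12.60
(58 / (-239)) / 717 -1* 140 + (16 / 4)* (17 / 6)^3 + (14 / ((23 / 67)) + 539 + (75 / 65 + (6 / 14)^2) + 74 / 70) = 120471162726059 / 225957538170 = 533.16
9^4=6561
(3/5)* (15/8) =9/8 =1.12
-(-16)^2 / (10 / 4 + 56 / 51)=-26112 / 367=-71.15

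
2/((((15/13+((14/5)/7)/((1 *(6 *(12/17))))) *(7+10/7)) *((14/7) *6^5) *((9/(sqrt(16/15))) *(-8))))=-0.00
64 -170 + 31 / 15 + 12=-1379 / 15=-91.93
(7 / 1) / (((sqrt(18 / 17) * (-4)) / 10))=-35 * sqrt(34) / 12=-17.01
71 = 71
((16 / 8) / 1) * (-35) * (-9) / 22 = 315 / 11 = 28.64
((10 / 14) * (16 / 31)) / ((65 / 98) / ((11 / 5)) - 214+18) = -12320 / 6539853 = -0.00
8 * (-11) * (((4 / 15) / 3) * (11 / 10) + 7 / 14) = -11836 / 225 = -52.60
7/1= 7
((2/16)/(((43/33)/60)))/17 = 495/1462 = 0.34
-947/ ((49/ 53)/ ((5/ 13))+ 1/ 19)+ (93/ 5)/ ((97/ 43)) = -2263090693/ 5998480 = -377.28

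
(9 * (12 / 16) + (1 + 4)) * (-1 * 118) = -2773 / 2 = -1386.50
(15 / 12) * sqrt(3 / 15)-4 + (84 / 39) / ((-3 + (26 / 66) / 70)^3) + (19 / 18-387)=-30203777292458611 / 77440684747842 + sqrt(5) / 4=-389.47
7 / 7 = 1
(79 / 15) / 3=79 / 45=1.76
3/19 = 0.16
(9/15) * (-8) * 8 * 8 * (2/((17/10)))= -6144/17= -361.41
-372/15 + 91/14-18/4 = -22.80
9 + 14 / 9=95 / 9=10.56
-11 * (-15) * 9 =1485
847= 847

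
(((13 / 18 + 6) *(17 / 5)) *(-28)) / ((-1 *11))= 2618 / 45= 58.18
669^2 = 447561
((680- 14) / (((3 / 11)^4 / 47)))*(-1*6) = -101842796 / 3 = -33947598.67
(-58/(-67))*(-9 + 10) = 58/67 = 0.87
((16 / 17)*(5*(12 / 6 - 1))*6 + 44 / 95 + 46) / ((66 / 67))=4041373 / 53295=75.83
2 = 2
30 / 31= 0.97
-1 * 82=-82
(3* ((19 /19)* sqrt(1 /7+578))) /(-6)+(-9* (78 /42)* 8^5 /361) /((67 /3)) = -11501568 /169309 - sqrt(28329) /14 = -79.95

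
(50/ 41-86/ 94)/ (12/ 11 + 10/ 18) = 58113/ 314101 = 0.19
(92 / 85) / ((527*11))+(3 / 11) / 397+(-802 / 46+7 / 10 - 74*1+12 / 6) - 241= -2967113609753 / 8998509190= -329.73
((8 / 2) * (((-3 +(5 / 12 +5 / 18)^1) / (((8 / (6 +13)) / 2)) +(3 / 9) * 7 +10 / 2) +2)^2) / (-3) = -54289 / 15552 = -3.49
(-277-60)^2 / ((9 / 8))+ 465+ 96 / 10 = 4564117 / 45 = 101424.82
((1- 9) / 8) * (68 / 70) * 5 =-34 / 7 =-4.86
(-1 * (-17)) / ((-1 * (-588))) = 17 / 588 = 0.03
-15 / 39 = -5 / 13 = -0.38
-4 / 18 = -2 / 9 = -0.22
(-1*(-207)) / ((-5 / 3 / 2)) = -1242 / 5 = -248.40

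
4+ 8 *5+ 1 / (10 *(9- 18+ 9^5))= 44.00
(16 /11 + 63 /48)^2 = 237169 /30976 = 7.66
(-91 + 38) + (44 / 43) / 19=-43257 / 817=-52.95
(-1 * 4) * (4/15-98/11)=5704/165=34.57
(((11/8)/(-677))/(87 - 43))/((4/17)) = -0.00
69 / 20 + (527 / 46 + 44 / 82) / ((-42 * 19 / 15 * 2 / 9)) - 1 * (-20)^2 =-1994485453 / 5016760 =-397.56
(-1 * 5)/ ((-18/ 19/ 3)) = 95/ 6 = 15.83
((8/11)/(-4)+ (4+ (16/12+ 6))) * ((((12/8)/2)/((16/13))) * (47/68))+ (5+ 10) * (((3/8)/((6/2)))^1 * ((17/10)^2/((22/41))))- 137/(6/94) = -382653683/179520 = -2131.54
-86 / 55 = -1.56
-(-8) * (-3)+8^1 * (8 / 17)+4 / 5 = -1652 / 85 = -19.44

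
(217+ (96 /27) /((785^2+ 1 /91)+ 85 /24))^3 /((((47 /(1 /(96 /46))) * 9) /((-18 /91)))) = -2209816185962163901268174542047351125 /965160567335363204495723764739112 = -2289.58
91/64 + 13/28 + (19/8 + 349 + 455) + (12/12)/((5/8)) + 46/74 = 67172813/82880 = 810.48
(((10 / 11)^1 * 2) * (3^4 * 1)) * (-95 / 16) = -38475 / 44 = -874.43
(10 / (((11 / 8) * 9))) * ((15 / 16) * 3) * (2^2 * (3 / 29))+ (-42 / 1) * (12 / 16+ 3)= -99885 / 638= -156.56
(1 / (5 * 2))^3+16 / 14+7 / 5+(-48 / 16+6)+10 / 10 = 45807 / 7000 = 6.54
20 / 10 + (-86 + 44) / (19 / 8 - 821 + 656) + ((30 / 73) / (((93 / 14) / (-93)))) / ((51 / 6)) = 1.58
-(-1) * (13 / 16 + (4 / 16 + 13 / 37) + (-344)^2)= 70055749 / 592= 118337.41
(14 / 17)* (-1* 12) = -9.88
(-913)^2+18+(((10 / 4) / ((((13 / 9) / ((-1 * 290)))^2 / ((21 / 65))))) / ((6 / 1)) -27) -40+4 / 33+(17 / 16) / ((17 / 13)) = 838947.05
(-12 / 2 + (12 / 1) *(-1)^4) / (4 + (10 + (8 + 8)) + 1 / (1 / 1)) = 0.19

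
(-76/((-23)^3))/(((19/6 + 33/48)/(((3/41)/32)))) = 0.00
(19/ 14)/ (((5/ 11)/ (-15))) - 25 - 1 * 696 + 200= -7921/ 14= -565.79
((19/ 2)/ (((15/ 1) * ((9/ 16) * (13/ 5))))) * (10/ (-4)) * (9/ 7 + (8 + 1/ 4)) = -8455/ 819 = -10.32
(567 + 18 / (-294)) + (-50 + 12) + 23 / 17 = 441733 / 833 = 530.29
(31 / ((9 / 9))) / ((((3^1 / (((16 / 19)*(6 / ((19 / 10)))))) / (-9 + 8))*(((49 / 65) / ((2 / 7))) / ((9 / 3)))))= -3868800 / 123823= -31.24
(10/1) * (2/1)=20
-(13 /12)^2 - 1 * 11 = -1753 /144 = -12.17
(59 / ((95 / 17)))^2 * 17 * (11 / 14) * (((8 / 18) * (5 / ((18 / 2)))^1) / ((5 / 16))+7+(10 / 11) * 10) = 257233483273 / 10234350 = 25134.33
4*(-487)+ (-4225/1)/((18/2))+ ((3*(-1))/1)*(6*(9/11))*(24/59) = -14155285/5841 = -2423.44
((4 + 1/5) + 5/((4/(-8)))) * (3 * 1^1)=-87/5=-17.40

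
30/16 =1.88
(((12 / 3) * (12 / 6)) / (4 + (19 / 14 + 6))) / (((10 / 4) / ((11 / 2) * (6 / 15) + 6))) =9184 / 3975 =2.31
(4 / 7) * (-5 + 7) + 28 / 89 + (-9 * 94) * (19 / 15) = -3333494 / 3115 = -1070.14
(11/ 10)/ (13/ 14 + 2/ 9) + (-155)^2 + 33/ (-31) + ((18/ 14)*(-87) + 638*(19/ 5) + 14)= 4145739386/ 157325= 26351.43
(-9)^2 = 81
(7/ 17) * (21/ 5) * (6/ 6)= 147/ 85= 1.73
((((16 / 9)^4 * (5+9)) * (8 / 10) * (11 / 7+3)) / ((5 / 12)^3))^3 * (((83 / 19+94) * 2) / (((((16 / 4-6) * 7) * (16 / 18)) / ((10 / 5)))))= -27544165874099711116505513984 / 2465180419921875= -11173286000289.03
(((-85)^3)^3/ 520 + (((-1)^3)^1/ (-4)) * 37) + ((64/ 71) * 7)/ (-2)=-3288960637221439369/ 7384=-445417204390769.15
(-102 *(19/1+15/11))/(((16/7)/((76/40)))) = -1726.58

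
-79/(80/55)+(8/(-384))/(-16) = -41711/768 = -54.31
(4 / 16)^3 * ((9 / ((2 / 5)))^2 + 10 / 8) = 1015 / 128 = 7.93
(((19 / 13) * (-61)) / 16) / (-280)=1159 / 58240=0.02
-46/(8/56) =-322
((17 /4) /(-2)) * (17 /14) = -289 /112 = -2.58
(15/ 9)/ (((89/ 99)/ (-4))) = -660/ 89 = -7.42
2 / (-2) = -1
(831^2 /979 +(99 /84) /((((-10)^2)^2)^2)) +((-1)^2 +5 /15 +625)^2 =9695595246400290763 /24670800000000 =392998.82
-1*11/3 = -11/3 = -3.67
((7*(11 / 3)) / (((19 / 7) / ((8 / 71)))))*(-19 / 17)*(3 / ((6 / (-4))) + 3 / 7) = 6776 / 3621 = 1.87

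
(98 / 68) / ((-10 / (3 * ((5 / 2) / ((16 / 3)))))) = -441 / 2176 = -0.20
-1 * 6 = -6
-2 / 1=-2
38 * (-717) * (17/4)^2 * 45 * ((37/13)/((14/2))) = -6555183255/728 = -9004372.60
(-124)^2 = 15376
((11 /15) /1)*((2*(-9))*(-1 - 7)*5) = 528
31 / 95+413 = 39266 / 95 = 413.33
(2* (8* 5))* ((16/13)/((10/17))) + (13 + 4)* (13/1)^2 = 39525/13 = 3040.38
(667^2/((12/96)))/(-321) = -3559112/321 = -11087.58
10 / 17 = 0.59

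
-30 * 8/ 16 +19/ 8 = -101/ 8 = -12.62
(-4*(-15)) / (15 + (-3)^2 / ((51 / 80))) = 68 / 33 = 2.06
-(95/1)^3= -857375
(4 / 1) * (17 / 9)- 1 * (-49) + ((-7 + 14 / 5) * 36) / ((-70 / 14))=19529 / 225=86.80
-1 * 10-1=-11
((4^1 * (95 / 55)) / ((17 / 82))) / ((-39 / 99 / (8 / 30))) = -22.56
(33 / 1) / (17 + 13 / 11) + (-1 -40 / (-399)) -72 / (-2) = 2945837 / 79800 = 36.92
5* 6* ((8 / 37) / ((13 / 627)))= 150480 / 481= 312.85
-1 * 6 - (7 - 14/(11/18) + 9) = 10/11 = 0.91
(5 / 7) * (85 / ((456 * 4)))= 0.03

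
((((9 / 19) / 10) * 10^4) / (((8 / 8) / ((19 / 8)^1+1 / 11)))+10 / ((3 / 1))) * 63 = 15423765 / 209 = 73797.92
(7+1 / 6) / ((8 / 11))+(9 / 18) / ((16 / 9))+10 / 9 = 3239 / 288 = 11.25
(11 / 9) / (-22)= -1 / 18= -0.06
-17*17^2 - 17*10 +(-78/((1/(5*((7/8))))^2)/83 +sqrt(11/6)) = -13548223/2656 +sqrt(66)/6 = -5099.63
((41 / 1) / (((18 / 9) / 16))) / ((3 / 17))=5576 / 3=1858.67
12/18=2/3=0.67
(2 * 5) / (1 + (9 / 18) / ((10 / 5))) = 8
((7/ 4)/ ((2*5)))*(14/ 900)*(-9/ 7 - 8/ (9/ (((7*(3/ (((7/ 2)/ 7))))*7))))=-7721/ 10800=-0.71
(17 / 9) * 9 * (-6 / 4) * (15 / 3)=-255 / 2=-127.50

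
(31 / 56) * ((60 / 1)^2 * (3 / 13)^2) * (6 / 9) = 83700 / 1183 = 70.75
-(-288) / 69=96 / 23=4.17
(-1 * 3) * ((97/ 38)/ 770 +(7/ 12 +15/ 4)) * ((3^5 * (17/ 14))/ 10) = -1572551901/ 4096400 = -383.89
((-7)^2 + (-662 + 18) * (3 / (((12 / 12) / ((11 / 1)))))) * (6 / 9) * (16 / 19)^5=-44465913856 / 7428297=-5986.02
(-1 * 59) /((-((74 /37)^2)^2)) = 59 /16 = 3.69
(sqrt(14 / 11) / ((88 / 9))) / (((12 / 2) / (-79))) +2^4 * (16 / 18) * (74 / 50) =4736 / 225 - 237 * sqrt(154) / 1936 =19.53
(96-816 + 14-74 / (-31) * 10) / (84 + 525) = -1.12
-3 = -3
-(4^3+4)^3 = -314432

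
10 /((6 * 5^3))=1 /75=0.01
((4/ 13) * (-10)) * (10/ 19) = -400/ 247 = -1.62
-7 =-7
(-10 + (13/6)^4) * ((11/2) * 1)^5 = 2512556651/41472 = 60584.41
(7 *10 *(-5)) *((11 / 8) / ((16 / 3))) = -5775 / 64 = -90.23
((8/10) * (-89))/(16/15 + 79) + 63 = 74595/1201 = 62.11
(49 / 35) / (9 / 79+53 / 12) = 6636 / 21475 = 0.31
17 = 17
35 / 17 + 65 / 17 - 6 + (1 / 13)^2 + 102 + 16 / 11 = 3265943 / 31603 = 103.34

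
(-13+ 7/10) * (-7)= 861/10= 86.10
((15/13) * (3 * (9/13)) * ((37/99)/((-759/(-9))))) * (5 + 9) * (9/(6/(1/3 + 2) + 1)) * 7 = 6167826/2351635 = 2.62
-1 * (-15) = 15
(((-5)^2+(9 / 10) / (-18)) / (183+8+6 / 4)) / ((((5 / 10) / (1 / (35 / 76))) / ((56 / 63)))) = 303392 / 606375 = 0.50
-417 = -417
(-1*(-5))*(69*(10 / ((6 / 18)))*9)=93150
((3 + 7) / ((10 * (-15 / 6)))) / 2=-0.20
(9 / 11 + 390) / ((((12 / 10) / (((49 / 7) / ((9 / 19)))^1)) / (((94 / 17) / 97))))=44788415 / 163251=274.35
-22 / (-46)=11 / 23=0.48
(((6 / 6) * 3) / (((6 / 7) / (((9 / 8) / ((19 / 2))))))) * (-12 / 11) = -189 / 418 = -0.45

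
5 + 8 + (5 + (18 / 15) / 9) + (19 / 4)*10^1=1969 / 30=65.63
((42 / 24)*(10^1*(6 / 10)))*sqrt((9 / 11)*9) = 189*sqrt(11) / 22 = 28.49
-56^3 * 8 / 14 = -100352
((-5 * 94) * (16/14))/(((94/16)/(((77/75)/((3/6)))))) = -2816/15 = -187.73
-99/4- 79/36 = -485/18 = -26.94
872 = 872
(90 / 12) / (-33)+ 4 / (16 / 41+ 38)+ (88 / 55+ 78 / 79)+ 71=502424293 / 6839030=73.46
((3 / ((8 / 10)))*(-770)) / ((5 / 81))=-93555 / 2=-46777.50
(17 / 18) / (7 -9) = -17 / 36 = -0.47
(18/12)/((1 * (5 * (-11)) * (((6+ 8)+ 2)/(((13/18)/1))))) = -13/10560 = -0.00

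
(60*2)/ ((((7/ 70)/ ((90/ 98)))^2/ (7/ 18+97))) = 2366550000/ 2401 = 985651.81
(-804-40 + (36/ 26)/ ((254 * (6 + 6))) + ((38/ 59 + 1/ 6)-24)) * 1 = -1013663939/ 1168908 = -867.19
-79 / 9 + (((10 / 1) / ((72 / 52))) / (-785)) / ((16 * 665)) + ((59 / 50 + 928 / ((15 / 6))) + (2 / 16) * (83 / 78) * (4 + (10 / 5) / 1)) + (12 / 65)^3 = 100304131881199 / 275253342000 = 364.41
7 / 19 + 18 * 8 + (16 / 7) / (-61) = 144.33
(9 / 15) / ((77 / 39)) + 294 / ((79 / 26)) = 2952183 / 30415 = 97.06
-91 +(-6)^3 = -307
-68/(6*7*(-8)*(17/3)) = 1/28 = 0.04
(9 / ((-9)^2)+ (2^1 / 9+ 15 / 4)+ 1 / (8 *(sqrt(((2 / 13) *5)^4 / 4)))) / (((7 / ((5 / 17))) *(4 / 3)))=5407 / 38080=0.14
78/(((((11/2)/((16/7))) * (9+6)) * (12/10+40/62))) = 992/847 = 1.17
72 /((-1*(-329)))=72 /329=0.22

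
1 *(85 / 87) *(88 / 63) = 7480 / 5481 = 1.36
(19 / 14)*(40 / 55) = 76 / 77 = 0.99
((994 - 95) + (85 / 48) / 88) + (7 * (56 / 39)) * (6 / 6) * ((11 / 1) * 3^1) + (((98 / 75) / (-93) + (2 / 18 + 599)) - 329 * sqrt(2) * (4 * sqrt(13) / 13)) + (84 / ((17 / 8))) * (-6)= 1076.46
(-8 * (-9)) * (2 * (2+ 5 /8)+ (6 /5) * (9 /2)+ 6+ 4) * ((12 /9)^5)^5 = 929993323052007424 /470715894135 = 1975699.85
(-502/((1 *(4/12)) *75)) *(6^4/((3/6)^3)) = -5204736/25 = -208189.44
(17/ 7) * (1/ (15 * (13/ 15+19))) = 17/ 2086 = 0.01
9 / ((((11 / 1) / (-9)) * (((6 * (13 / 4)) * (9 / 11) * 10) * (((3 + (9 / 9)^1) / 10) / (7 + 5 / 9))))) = -34 / 39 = -0.87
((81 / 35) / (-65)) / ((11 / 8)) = -648 / 25025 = -0.03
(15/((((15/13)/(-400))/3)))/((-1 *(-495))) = -1040/33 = -31.52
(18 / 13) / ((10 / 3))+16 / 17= 1499 / 1105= 1.36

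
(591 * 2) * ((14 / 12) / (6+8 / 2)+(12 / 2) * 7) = 497819 / 10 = 49781.90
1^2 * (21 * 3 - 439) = -376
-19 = -19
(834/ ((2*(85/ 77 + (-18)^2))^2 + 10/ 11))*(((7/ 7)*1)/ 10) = 824131/ 4177682910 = 0.00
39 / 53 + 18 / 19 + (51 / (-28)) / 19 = 44757 / 28196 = 1.59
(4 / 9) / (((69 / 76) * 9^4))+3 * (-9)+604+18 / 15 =11779036991 / 20371905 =578.20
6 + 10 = 16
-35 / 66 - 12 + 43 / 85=-67457 / 5610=-12.02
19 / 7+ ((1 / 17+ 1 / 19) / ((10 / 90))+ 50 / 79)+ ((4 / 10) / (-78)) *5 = 30126136 / 6966141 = 4.32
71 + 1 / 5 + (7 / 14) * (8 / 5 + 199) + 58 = 459 / 2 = 229.50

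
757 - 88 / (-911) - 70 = 625945 / 911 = 687.10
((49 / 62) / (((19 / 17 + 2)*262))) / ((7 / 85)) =10115 / 860932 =0.01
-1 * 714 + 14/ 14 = -713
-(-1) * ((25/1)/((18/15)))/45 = 25/54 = 0.46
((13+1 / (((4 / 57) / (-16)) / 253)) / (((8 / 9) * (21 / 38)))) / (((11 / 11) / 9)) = -1056615.11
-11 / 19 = -0.58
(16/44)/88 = 1/242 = 0.00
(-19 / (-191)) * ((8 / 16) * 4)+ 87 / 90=1.17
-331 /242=-1.37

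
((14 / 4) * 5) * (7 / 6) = 245 / 12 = 20.42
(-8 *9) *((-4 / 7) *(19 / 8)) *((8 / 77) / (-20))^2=2736 / 1037575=0.00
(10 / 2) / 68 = 5 / 68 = 0.07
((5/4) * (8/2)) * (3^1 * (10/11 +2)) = 43.64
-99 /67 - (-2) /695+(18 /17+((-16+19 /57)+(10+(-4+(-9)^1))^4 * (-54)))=-10425633956 /2374815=-4390.08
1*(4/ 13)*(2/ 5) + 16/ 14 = 576/ 455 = 1.27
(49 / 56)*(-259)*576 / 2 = -65268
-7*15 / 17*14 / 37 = -1470 / 629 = -2.34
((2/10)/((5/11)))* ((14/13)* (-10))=-308/65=-4.74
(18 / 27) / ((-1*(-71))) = 2 / 213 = 0.01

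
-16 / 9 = -1.78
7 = 7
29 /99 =0.29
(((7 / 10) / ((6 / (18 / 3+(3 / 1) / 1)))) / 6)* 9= 63 / 40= 1.58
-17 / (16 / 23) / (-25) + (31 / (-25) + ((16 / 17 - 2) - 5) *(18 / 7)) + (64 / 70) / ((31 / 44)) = -4292413 / 295120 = -14.54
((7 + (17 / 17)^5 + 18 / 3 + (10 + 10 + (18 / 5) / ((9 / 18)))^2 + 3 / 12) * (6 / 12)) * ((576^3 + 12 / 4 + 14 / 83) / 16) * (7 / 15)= 2101587331.10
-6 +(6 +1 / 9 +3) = 28 / 9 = 3.11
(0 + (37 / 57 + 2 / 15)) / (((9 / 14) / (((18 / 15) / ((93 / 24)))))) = 49952 / 132525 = 0.38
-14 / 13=-1.08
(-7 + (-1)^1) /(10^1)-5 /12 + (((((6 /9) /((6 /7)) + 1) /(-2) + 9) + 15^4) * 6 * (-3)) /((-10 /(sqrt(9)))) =3281011 /12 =273417.58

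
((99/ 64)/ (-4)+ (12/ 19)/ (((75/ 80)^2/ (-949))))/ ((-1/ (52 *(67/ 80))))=216805601701/ 7296000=29715.68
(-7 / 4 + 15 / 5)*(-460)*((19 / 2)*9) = -49162.50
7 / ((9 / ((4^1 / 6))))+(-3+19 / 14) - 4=-1937 / 378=-5.12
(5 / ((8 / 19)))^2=9025 / 64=141.02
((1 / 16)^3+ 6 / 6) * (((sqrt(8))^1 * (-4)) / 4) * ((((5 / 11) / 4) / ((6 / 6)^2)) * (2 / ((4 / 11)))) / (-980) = 4097 * sqrt(2) / 3211264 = 0.00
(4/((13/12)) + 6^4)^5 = 1376954229154671230976/371293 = 3708538079507750.57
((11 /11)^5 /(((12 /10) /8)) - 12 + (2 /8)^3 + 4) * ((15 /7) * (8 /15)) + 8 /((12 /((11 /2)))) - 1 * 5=-159 /56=-2.84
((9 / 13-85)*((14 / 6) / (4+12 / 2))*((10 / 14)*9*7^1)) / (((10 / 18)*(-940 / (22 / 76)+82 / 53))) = 30191238 / 61498385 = 0.49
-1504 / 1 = -1504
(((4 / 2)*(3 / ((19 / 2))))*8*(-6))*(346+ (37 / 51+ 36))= -3747648 / 323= -11602.63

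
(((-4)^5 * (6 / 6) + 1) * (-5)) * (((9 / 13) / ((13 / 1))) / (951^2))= 5115 / 16982641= 0.00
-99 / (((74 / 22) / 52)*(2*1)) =-28314 / 37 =-765.24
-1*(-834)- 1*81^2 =-5727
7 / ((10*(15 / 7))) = 0.33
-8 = -8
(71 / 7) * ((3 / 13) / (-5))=-213 / 455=-0.47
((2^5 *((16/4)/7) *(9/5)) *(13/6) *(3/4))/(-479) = -1872/16765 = -0.11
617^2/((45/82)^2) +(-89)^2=2575792861/2025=1271996.47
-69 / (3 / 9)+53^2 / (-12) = -5293 / 12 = -441.08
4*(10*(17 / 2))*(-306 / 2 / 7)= -52020 / 7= -7431.43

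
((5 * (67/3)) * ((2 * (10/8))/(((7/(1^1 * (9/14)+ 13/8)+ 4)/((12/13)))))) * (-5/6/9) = -3.37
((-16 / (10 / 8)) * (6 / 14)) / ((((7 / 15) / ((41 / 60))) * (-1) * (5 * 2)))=0.80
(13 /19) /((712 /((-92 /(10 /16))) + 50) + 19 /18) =10764 /727111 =0.01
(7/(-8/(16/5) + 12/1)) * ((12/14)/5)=12/95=0.13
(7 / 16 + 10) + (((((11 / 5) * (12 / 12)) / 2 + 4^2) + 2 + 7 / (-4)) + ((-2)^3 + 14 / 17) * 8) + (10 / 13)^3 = -87154933 / 2987920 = -29.17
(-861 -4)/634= -1.36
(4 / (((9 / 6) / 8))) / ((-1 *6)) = -32 / 9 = -3.56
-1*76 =-76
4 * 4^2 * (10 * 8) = 5120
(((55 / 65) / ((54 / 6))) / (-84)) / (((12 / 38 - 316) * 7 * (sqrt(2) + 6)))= 209 / 2338284312 - 209 * sqrt(2) / 14029705872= 0.00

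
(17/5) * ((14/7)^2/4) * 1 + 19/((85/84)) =377/17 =22.18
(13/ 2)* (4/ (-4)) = -13/ 2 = -6.50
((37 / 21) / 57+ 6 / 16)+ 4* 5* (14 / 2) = 1344527 / 9576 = 140.41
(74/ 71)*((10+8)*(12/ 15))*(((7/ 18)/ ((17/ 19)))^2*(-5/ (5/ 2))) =-5235944/ 923355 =-5.67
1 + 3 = 4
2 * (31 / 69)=62 / 69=0.90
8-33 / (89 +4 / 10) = 1137 / 149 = 7.63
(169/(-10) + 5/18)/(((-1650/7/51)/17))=68782/1125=61.14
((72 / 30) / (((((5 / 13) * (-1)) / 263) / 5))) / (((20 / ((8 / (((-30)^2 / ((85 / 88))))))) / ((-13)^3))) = 127696231 / 16500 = 7739.17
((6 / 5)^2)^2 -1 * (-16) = 11296 / 625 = 18.07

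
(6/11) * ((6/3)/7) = 12/77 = 0.16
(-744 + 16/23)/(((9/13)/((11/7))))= -2444728/1449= -1687.18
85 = 85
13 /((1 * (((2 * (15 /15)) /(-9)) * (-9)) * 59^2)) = 13 /6962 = 0.00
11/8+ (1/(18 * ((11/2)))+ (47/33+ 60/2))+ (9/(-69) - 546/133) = 9889453/346104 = 28.57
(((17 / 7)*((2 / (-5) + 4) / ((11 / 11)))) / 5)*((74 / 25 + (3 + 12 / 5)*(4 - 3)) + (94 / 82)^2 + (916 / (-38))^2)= 2742402016764 / 2654929375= 1032.95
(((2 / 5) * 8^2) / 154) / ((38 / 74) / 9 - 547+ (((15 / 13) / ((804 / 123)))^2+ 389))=-258690511872 / 245739965777075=-0.00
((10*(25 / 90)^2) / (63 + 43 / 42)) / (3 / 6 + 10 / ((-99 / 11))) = -1750 / 88737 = -0.02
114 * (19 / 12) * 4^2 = 2888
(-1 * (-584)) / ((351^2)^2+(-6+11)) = 292 / 7589243203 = 0.00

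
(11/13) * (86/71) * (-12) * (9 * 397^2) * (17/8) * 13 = -34218017163/71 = -481943903.70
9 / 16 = 0.56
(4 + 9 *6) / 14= 29 / 7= 4.14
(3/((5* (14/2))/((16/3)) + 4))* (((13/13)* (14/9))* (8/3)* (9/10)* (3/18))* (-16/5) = -7168/12675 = -0.57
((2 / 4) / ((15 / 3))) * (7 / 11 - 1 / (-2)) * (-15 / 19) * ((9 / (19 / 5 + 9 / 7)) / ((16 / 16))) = -23625 / 148808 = -0.16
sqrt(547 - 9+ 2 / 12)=sqrt(19374) / 6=23.20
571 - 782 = -211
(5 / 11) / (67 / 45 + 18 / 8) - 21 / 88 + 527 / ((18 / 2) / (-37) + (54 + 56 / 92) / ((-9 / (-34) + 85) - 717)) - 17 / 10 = -2855718347411829 / 1784478640120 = -1600.31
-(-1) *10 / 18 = 0.56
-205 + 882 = 677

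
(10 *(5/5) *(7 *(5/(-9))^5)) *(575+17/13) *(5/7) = -1170625000/767637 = -1524.97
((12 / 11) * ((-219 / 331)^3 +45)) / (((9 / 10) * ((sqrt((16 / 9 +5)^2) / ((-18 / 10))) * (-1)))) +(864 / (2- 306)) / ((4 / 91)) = -46479160146789 / 924677091118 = -50.27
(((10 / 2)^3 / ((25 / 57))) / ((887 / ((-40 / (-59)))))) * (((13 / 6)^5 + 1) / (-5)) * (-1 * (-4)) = -36011555 / 4238973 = -8.50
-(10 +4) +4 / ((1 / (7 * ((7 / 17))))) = -42 / 17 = -2.47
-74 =-74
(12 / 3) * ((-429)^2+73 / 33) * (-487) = -11831033848 / 33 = -358516177.21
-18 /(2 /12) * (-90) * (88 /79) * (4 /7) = 3421440 /553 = 6187.05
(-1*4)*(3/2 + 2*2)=-22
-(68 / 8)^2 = -289 / 4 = -72.25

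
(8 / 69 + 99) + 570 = 669.12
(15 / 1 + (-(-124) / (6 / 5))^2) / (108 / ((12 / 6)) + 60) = 5065 / 54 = 93.80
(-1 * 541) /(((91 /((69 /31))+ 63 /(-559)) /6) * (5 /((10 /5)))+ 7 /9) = -62600733 /2055739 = -30.45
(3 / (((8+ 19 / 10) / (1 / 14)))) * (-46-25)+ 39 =8654 / 231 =37.46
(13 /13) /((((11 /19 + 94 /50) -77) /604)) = -286900 /35407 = -8.10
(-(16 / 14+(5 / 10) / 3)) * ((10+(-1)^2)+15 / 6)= -495 / 28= -17.68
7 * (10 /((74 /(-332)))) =-314.05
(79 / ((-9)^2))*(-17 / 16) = -1343 / 1296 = -1.04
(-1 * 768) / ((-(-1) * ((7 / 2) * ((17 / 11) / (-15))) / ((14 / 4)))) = 126720 / 17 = 7454.12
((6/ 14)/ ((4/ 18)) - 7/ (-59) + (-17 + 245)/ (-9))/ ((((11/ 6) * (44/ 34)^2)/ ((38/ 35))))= -316847173/ 38479210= -8.23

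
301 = 301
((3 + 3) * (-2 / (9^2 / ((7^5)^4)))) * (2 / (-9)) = 638338130380896008 / 243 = 2626905886341135.84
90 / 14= 45 / 7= 6.43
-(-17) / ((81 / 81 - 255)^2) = 17 / 64516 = 0.00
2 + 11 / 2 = 15 / 2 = 7.50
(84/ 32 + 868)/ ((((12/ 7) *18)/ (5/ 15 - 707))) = -12920075/ 648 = -19938.39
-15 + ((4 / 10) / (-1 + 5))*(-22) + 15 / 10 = -157 / 10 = -15.70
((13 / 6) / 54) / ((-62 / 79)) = -1027 / 20088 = -0.05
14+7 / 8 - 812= -6377 / 8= -797.12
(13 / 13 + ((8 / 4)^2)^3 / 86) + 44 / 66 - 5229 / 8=-672053 / 1032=-651.21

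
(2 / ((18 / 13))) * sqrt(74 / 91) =1.30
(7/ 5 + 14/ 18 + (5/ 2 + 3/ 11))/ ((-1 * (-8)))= 4901/ 7920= 0.62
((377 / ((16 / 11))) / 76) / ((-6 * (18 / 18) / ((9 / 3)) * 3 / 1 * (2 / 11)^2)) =-17.19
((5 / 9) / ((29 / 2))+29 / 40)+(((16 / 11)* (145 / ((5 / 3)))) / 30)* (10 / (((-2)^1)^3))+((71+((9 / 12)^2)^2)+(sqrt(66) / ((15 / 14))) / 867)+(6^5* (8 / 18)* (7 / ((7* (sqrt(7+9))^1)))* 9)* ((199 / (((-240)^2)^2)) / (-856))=66.82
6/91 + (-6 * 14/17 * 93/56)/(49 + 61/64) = -486354/4945759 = -0.10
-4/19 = -0.21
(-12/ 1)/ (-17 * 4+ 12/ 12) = 12/ 67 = 0.18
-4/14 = -0.29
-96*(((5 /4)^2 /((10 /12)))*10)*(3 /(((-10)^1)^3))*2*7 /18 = 21 /5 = 4.20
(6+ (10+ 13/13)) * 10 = 170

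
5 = 5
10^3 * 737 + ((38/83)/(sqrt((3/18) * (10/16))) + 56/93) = 152 * sqrt(15)/415 + 68541056/93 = 737002.02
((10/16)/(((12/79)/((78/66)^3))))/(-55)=-0.12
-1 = -1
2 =2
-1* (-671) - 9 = 662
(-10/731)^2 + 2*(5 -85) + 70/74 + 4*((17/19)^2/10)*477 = -225121213883/35687299385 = -6.31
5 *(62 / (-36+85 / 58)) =-17980 / 2003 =-8.98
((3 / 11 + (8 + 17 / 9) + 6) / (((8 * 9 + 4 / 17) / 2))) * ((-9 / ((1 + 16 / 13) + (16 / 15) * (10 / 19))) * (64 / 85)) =-1.09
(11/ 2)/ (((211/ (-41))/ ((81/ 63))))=-4059/ 2954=-1.37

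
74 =74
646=646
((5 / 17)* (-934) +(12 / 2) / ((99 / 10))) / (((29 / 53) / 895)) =-7294079950 / 16269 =-448342.24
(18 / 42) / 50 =3 / 350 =0.01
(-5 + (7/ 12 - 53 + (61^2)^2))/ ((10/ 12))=166149403/ 10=16614940.30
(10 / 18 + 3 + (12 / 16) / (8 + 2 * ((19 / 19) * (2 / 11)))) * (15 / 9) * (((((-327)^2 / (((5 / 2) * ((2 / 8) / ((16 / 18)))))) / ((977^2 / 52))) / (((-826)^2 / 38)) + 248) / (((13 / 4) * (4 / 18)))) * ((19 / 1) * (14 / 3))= 3859217713363889686 / 20863330304271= 184976.11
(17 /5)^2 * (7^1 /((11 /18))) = 36414 /275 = 132.41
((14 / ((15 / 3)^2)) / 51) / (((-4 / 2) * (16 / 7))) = -49 / 20400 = -0.00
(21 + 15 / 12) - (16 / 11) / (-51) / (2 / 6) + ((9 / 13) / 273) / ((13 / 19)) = 256979589 / 11503492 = 22.34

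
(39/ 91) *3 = 9/ 7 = 1.29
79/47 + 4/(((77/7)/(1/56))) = 12213/7238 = 1.69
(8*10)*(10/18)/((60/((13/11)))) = 260/297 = 0.88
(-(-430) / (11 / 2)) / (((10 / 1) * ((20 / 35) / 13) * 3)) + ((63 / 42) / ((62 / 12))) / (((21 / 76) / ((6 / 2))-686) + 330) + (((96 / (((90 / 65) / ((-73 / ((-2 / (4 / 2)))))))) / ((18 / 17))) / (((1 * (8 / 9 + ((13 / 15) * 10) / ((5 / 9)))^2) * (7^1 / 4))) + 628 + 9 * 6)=3642024674984327 / 4847412934518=751.33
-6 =-6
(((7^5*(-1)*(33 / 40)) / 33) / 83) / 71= -0.07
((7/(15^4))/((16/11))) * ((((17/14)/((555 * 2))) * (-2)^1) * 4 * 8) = -187/28096875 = -0.00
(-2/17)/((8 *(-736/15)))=15/50048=0.00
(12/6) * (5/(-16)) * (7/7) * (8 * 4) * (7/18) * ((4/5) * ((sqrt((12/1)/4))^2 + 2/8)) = -20.22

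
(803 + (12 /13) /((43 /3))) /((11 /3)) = 1346739 /6149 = 219.02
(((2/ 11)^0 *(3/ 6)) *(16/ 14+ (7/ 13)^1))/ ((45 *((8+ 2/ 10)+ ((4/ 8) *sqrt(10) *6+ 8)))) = 153/ 87178 - 85 *sqrt(10)/ 261534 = 0.00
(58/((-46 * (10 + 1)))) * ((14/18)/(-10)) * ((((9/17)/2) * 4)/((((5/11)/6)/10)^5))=739559310336/1955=378291207.33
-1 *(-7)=7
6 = 6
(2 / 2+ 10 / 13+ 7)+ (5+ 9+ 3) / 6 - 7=359 / 78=4.60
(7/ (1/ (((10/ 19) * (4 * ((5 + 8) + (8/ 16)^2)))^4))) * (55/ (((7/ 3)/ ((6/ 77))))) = 7784550.57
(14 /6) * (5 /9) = 35 /27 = 1.30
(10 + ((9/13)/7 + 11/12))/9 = 12029/9828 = 1.22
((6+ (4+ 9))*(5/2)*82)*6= 23370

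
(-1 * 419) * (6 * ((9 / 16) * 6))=-33939 / 4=-8484.75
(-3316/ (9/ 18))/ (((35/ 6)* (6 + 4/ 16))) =-159168/ 875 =-181.91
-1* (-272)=272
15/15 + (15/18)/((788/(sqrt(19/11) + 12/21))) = 5 * sqrt(209)/52008 + 8279/8274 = 1.00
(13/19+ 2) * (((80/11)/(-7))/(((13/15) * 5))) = -12240/19019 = -0.64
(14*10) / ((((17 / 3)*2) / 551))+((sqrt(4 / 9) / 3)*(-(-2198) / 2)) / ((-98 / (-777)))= 445883 / 51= 8742.80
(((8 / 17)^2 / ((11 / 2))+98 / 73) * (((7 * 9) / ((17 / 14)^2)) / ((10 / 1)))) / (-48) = -165095847 / 1341347260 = -0.12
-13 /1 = -13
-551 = -551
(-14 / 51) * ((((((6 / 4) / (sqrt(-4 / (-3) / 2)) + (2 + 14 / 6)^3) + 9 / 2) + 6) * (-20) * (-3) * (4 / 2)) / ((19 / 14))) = -19447120 / 8721 - 5880 * sqrt(6) / 323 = -2274.51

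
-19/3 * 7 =-133/3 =-44.33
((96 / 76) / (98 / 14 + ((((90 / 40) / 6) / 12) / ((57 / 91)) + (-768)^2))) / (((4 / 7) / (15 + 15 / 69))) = 282240 / 4948918441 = 0.00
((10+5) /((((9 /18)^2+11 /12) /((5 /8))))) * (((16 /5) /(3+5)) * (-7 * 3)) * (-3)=405 /2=202.50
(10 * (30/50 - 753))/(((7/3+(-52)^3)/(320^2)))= 210124800/38347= 5479.56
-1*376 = -376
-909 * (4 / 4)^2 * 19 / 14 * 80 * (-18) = 12435120 / 7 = 1776445.71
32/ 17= 1.88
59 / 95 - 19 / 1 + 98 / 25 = -6868 / 475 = -14.46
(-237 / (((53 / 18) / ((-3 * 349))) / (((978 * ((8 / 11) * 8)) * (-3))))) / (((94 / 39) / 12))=-7162375089.05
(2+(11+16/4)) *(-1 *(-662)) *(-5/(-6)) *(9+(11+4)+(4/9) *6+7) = 2841635/9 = 315737.22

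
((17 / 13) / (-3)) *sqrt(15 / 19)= -17 *sqrt(285) / 741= -0.39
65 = 65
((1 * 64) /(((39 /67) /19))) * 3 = 81472 /13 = 6267.08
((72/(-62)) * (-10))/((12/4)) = 120/31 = 3.87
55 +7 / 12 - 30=307 / 12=25.58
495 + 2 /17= 8417 /17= 495.12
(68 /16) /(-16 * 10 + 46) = -17 /456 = -0.04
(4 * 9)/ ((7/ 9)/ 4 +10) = 1296/ 367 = 3.53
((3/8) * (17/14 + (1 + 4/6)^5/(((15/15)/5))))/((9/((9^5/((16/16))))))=18053361/112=161190.72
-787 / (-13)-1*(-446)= 6585 / 13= 506.54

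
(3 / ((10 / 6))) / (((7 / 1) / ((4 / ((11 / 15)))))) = 108 / 77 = 1.40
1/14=0.07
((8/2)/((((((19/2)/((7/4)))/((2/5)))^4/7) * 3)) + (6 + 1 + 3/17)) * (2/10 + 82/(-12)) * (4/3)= -11865204507148/186929184375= -63.47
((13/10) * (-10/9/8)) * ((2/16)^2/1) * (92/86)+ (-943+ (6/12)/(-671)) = -62688355381/66477312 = -943.00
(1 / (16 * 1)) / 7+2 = 225 / 112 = 2.01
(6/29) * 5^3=750/29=25.86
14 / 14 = 1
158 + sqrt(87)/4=160.33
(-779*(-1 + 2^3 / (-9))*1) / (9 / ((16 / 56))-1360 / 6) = -26486 / 3513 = -7.54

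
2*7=14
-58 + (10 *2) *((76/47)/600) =-40852/705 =-57.95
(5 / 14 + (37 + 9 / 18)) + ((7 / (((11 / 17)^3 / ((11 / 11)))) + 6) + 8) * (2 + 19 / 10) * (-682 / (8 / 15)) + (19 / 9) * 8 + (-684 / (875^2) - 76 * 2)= -1325865243880883 / 6670125000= -198776.67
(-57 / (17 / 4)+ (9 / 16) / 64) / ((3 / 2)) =-77773 / 8704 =-8.94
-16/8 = -2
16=16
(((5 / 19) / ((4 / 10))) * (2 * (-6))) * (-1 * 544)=81600 / 19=4294.74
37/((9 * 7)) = 0.59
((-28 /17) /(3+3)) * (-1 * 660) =3080 /17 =181.18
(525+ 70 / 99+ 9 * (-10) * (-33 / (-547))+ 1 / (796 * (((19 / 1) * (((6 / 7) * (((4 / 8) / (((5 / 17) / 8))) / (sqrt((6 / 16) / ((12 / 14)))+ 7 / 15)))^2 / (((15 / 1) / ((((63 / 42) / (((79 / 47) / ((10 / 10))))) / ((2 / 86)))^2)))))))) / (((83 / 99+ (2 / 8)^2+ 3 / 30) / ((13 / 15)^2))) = 19897462585 * sqrt(7) / 22925615864662689624+ 117510072987632444627557439 / 300967485071291789383872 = 390.44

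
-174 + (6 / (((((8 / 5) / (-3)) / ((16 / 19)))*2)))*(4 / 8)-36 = -4035 / 19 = -212.37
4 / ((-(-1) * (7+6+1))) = 2 / 7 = 0.29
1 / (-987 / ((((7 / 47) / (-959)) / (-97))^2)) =-1 / 385032572878443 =-0.00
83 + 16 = 99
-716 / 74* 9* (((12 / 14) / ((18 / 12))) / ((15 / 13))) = -55848 / 1295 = -43.13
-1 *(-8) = 8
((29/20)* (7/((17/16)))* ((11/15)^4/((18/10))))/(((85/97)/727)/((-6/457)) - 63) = -1676729134696/68923222835625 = -0.02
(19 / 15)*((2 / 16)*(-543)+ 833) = 116299 / 120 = 969.16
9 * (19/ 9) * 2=38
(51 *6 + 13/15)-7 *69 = -176.13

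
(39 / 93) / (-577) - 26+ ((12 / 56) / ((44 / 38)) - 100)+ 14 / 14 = -687633945 / 5509196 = -124.82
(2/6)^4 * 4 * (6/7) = 8/189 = 0.04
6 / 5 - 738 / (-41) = 96 / 5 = 19.20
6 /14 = 3 /7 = 0.43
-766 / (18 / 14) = -5362 / 9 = -595.78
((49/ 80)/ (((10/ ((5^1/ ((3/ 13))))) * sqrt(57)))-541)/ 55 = -541/ 55+637 * sqrt(57)/ 1504800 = -9.83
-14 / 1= -14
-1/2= -0.50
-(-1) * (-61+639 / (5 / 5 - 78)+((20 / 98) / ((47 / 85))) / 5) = -1753674 / 25333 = -69.22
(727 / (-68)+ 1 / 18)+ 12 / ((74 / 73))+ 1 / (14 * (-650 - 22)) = 21340945 / 17752896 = 1.20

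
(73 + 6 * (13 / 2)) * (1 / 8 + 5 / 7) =94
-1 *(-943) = 943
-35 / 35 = -1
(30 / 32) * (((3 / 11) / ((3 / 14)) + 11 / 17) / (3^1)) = 1795 / 2992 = 0.60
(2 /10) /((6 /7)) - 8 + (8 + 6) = 187 /30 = 6.23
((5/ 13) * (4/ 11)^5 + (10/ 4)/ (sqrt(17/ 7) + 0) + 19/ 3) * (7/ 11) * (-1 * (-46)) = 805 * sqrt(119)/ 187 + 12813976154/ 69090879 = 232.43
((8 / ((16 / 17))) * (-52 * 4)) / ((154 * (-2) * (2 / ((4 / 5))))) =884 / 385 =2.30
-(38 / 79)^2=-1444 / 6241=-0.23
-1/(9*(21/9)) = -1/21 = -0.05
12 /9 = 4 /3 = 1.33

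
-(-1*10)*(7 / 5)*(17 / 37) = 238 / 37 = 6.43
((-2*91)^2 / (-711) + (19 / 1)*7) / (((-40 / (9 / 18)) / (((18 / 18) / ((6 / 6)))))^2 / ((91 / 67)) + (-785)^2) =5590949 / 40175250525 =0.00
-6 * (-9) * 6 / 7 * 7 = 324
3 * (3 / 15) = 3 / 5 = 0.60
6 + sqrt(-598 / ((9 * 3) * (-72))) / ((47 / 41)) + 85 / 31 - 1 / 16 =41 * sqrt(897) / 2538 + 4305 / 496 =9.16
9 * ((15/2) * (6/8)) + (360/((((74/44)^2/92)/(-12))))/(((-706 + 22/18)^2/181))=-254286756675/440638923848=-0.58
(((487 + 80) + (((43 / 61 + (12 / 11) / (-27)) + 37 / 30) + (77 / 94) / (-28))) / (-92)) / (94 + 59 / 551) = -3558659486813 / 54160740580320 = -0.07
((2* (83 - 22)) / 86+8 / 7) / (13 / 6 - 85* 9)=-4626 / 1377677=-0.00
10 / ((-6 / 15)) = -25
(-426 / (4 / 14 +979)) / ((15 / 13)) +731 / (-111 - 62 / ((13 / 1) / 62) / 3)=-1082757481 / 280129575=-3.87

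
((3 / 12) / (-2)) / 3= -1 / 24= -0.04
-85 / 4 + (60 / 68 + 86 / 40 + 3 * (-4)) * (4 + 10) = -49911 / 340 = -146.80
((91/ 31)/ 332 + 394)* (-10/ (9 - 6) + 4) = 1351713/ 5146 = 262.67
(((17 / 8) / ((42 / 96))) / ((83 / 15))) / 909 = 170 / 176043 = 0.00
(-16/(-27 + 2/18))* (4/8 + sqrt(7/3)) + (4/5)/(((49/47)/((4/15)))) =223292/444675 + 24* sqrt(21)/121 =1.41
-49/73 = -0.67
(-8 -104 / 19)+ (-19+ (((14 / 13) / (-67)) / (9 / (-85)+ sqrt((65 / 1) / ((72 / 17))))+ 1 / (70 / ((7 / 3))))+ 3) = -116605864452443 / 3960734890710 -606900*sqrt(2210) / 6948657703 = -29.44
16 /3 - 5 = 1 /3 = 0.33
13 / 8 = 1.62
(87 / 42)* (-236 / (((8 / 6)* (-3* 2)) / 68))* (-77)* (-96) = 30715872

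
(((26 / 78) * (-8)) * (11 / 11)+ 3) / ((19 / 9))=0.16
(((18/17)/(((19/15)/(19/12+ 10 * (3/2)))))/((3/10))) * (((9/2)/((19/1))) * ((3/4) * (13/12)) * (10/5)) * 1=1746225/98192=17.78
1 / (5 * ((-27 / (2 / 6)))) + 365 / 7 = 147818 / 2835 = 52.14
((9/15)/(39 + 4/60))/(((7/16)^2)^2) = 0.42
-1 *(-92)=92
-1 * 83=-83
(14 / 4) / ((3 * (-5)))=-7 / 30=-0.23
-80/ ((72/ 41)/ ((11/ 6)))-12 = -2579/ 27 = -95.52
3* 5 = 15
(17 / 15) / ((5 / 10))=34 / 15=2.27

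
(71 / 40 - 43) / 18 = -2.29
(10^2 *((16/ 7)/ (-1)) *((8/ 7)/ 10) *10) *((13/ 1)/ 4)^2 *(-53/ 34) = 3582800/ 833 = 4301.08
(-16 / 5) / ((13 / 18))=-288 / 65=-4.43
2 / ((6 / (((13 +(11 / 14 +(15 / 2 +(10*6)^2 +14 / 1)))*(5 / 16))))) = 127235 / 336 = 378.68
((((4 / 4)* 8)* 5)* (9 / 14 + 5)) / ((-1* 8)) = -395 / 14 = -28.21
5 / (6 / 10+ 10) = 25 / 53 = 0.47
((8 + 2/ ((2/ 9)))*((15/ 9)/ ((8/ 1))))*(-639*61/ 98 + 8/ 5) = -3299887/ 2352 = -1403.01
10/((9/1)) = 1.11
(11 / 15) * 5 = 11 / 3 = 3.67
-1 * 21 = -21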